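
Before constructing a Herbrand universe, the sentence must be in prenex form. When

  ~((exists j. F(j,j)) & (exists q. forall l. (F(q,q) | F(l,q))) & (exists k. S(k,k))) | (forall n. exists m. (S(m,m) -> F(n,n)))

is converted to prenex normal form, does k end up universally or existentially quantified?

universal

First replace A → B with ¬A ∨ B.
  ~((exists j. F(j,j)) & (exists q. forall l. (F(q,q) | F(l,q))) & (exists k. S(k,k))) | (forall n. exists m. (~S(m,m) | F(n,n)))
Move each ¬ inward, flipping quantifiers it crosses:
  (forall j. ~F(j,j)) | (forall q. exists l. (~F(q,q) & ~F(l,q))) | (forall k. ~S(k,k)) | (forall n. exists m. (~S(m,m) | F(n,n)))
Finally move all quantifiers to the prefix:
  forall j. forall q. exists l. forall k. forall n. exists m. (~F(j,j) | ~F(q,q) & ~F(l,q) | ~S(k,k) | ~S(m,m) | F(n,n))
The quantifier exists k sits under an odd number of negations (counting the antecedent side of each →), so it flips to forall k.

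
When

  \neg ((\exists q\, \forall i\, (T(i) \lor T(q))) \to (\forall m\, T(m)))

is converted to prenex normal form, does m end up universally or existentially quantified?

Rewrite implications/biconditionals: A → B as ¬A ∨ B.
  \neg (\neg (\exists q\, \forall i\, (T(i) \lor T(q))) \lor (\forall m\, T(m)))
Drive negations inward (¬∀x A ≡ ∃x ¬A, ¬∃x A ≡ ∀x ¬A, De Morgan for ∧/∨):
  (\exists q\, \forall i\, (T(i) \lor T(q))) \land (\exists m\, \neg T(m))
Pull the quantifiers to the front (each side's bound variable is not free in the other side):
  \exists q\, \forall i\, \exists m\, ((T(i) \lor T(q)) \land \neg T(m))
The quantifier \forall m sits under an odd number of negations (counting the antecedent side of each →), so it flips to \exists m.

existential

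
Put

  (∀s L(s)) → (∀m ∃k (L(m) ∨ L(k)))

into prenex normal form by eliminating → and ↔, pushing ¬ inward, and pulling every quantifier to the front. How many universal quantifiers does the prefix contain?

1

Rewrite implications/biconditionals: A → B as ¬A ∨ B.
  ¬(∀s L(s)) ∨ (∀m ∃k (L(m) ∨ L(k)))
Drive negations inward (¬∀x A ≡ ∃x ¬A, ¬∃x A ≡ ∀x ¬A, De Morgan for ∧/∨):
  (∃s ¬L(s)) ∨ (∀m ∃k (L(m) ∨ L(k)))
All bound variables are already distinct, so no renaming is needed.
Pull the quantifiers to the front (each side's bound variable is not free in the other side):
  ∃s ∀m ∃k (¬L(s) ∨ L(m) ∨ L(k))
The prefix is ∃s ∀m ∃k: 1 universal, 2 existential.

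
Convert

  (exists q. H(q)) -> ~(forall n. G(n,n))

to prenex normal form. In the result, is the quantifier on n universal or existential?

existential

Eliminate → and ↔ using ¬ and ∨.
  ~(exists q. H(q)) | ~(forall n. G(n,n))
Push ¬ through the quantifiers and connectives to reach negation normal form:
  (forall q. ~H(q)) | (exists n. ~G(n,n))
All bound variables are already distinct, so no renaming is needed.
Pull the quantifiers to the front (each side's bound variable is not free in the other side):
  forall q. exists n. (~H(q) | ~G(n,n))
The quantifier forall n sits under an odd number of negations (counting the antecedent side of each →), so it flips to exists n.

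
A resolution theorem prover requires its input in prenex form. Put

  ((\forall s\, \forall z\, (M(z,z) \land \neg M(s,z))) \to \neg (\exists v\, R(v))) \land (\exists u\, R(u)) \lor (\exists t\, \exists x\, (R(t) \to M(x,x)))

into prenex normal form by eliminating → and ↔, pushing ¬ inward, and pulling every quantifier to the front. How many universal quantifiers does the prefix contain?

1

Eliminate → and ↔ using ¬ and ∨.
  (\neg (\forall s\, \forall z\, (M(z,z) \land \neg M(s,z))) \lor \neg (\exists v\, R(v))) \land (\exists u\, R(u)) \lor (\exists t\, \exists x\, (\neg R(t) \lor M(x,x)))
Move each ¬ inward, flipping quantifiers it crosses:
  ((\exists s\, \exists z\, (\neg M(z,z) \lor M(s,z))) \lor (\forall v\, \neg R(v))) \land (\exists u\, R(u)) \lor (\exists t\, \exists x\, (\neg R(t) \lor M(x,x)))
All bound variables are already distinct, so no renaming is needed.
Extract every quantifier outward, since the variables are now distinct and don't occur free across branches:
  \exists s\, \exists z\, \forall v\, \exists u\, \exists t\, \exists x\, ((\neg M(z,z) \lor M(s,z) \lor \neg R(v)) \land R(u) \lor \neg R(t) \lor M(x,x))
The prefix is \exists s \exists z \forall v \exists u \exists t \exists x: 1 universal, 5 existential.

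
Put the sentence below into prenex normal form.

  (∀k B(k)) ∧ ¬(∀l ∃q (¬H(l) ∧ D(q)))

∀k ∃l ∀q (B(k) ∧ (H(l) ∨ ¬D(q)))

Drive negations inward (¬∀x A ≡ ∃x ¬A, ¬∃x A ≡ ∀x ¬A, De Morgan for ∧/∨):
  (∀k B(k)) ∧ (∃l ∀q (H(l) ∨ ¬D(q)))
All bound variables are already distinct, so no renaming is needed.
Pull the quantifiers to the front (each side's bound variable is not free in the other side):
  ∀k ∃l ∀q (B(k) ∧ (H(l) ∨ ¬D(q)))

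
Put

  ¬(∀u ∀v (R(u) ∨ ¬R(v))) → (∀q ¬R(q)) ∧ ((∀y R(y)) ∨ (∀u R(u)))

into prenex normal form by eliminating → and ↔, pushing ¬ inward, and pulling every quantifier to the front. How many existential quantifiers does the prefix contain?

Eliminate → and ↔ using ¬ and ∨.
  ¬¬(∀u ∀v (R(u) ∨ ¬R(v))) ∨ (∀q ¬R(q)) ∧ ((∀y R(y)) ∨ (∀u R(u)))
Move each ¬ inward, flipping quantifiers it crosses:
  (∀u ∀v (R(u) ∨ ¬R(v))) ∨ (∀q ¬R(q)) ∧ ((∀y R(y)) ∨ (∀u R(u)))
Give each quantifier a distinct variable: u↦u1.
  (∀u ∀v (R(u) ∨ ¬R(v))) ∨ (∀q ¬R(q)) ∧ ((∀y R(y)) ∨ (∀u1 R(u1)))
Extract every quantifier outward, since the variables are now distinct and don't occur free across branches:
  ∀u ∀v ∀q ∀y ∀u1 (R(u) ∨ ¬R(v) ∨ ¬R(q) ∧ (R(y) ∨ R(u1)))
The prefix is ∀u ∀v ∀q ∀y ∀u1: 5 universal, 0 existential.

0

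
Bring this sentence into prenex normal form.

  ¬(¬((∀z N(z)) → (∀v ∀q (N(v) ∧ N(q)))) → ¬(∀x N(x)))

Eliminate → and ↔ using ¬ and ∨.
  ¬(¬¬(¬(∀z N(z)) ∨ (∀v ∀q (N(v) ∧ N(q)))) ∨ ¬(∀x N(x)))
Move each ¬ inward, flipping quantifiers it crosses:
  (∀z N(z)) ∧ (∃v ∃q (¬N(v) ∨ ¬N(q))) ∧ (∀x N(x))
All bound variables are already distinct, so no renaming is needed.
Extract every quantifier outward, since the variables are now distinct and don't occur free across branches:
  ∀z ∃v ∃q ∀x (N(z) ∧ (¬N(v) ∨ ¬N(q)) ∧ N(x))

∀z ∃v ∃q ∀x (N(z) ∧ (¬N(v) ∨ ¬N(q)) ∧ N(x))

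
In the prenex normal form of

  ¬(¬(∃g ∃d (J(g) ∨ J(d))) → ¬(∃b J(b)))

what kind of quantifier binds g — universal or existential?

First replace A → B with ¬A ∨ B.
  ¬(¬¬(∃g ∃d (J(g) ∨ J(d))) ∨ ¬(∃b J(b)))
Move each ¬ inward, flipping quantifiers it crosses:
  (∀g ∀d (¬J(g) ∧ ¬J(d))) ∧ (∃b J(b))
All bound variables are already distinct, so no renaming is needed.
Extract every quantifier outward, since the variables are now distinct and don't occur free across branches:
  ∀g ∀d ∃b (¬J(g) ∧ ¬J(d) ∧ J(b))
The quantifier ∃g sits under an odd number of negations (counting the antecedent side of each →), so it flips to ∀g.

universal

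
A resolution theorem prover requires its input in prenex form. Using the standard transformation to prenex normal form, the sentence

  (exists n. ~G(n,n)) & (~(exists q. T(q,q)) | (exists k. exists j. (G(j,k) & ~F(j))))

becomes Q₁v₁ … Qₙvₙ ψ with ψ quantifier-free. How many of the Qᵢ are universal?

1

Drive negations inward (¬∀x A ≡ ∃x ¬A, ¬∃x A ≡ ∀x ¬A, De Morgan for ∧/∨):
  (exists n. ~G(n,n)) & ((forall q. ~T(q,q)) | (exists k. exists j. (G(j,k) & ~F(j))))
Finally move all quantifiers to the prefix:
  exists n. forall q. exists k. exists j. (~G(n,n) & (~T(q,q) | G(j,k) & ~F(j)))
The prefix is exists n forall q exists k exists j: 1 universal, 3 existential.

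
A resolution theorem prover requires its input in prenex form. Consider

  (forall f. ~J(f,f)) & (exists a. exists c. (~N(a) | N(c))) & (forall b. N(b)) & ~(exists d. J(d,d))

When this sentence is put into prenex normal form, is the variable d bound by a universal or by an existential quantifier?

Drive negations inward (¬∀x A ≡ ∃x ¬A, ¬∃x A ≡ ∀x ¬A, De Morgan for ∧/∨):
  (forall f. ~J(f,f)) & (exists a. exists c. (~N(a) | N(c))) & (forall b. N(b)) & (forall d. ~J(d,d))
All bound variables are already distinct, so no renaming is needed.
Extract every quantifier outward, since the variables are now distinct and don't occur free across branches:
  forall f. exists a. exists c. forall b. forall d. (~J(f,f) & (~N(a) | N(c)) & N(b) & ~J(d,d))
The quantifier exists d sits under an odd number of negations, so it flips to forall d.

universal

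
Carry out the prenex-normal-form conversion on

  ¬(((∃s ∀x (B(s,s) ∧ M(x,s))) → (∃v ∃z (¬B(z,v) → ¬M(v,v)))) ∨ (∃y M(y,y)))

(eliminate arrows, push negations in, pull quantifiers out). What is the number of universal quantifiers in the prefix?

4

Rewrite implications/biconditionals: A → B as ¬A ∨ B.
  ¬(¬(∃s ∀x (B(s,s) ∧ M(x,s))) ∨ (∃v ∃z (¬¬B(z,v) ∨ ¬M(v,v))) ∨ (∃y M(y,y)))
Move each ¬ inward, flipping quantifiers it crosses:
  (∃s ∀x (B(s,s) ∧ M(x,s))) ∧ (∀v ∀z (¬B(z,v) ∧ M(v,v))) ∧ (∀y ¬M(y,y))
Finally move all quantifiers to the prefix:
  ∃s ∀x ∀v ∀z ∀y (B(s,s) ∧ M(x,s) ∧ ¬B(z,v) ∧ M(v,v) ∧ ¬M(y,y))
The prefix is ∃s ∀x ∀v ∀z ∀y: 4 universal, 1 existential.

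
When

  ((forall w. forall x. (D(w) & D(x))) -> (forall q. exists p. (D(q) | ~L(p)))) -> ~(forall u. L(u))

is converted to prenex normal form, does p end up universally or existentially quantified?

universal

Eliminate → and ↔ using ¬ and ∨.
  ~(~(forall w. forall x. (D(w) & D(x))) | (forall q. exists p. (D(q) | ~L(p)))) | ~(forall u. L(u))
Move each ¬ inward, flipping quantifiers it crosses:
  (forall w. forall x. (D(w) & D(x))) & (exists q. forall p. (~D(q) & L(p))) | (exists u. ~L(u))
All bound variables are already distinct, so no renaming is needed.
Pull the quantifiers to the front (each side's bound variable is not free in the other side):
  forall w. forall x. exists q. forall p. exists u. (D(w) & D(x) & ~D(q) & L(p) | ~L(u))
The quantifier exists p sits under an odd number of negations (counting the antecedent side of each →), so it flips to forall p.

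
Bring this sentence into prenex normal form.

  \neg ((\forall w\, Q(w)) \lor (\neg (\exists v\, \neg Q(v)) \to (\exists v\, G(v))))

\exists w\, \forall v\, \forall x1\, (\neg Q(w) \land Q(v) \land \neg G(x1))

Rewrite implications/biconditionals: A → B as ¬A ∨ B.
  \neg ((\forall w\, Q(w)) \lor \neg \neg (\exists v\, \neg Q(v)) \lor (\exists v\, G(v)))
Move each ¬ inward, flipping quantifiers it crosses:
  (\exists w\, \neg Q(w)) \land (\forall v\, Q(v)) \land (\forall v\, \neg G(v))
Rename bound variables to avoid capture: v↦x1.
  (\exists w\, \neg Q(w)) \land (\forall v\, Q(v)) \land (\forall x1\, \neg G(x1))
Extract every quantifier outward, since the variables are now distinct and don't occur free across branches:
  \exists w\, \forall v\, \forall x1\, (\neg Q(w) \land Q(v) \land \neg G(x1))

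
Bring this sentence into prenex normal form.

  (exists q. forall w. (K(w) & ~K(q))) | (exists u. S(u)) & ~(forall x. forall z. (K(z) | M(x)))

Move each ¬ inward, flipping quantifiers it crosses:
  (exists q. forall w. (K(w) & ~K(q))) | (exists u. S(u)) & (exists x. exists z. (~K(z) & ~M(x)))
Finally move all quantifiers to the prefix:
  exists q. forall w. exists u. exists x. exists z. (K(w) & ~K(q) | S(u) & ~K(z) & ~M(x))

exists q. forall w. exists u. exists x. exists z. (K(w) & ~K(q) | S(u) & ~K(z) & ~M(x))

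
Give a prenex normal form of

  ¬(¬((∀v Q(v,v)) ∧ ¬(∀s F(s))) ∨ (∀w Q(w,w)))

Drive negations inward (¬∀x A ≡ ∃x ¬A, ¬∃x A ≡ ∀x ¬A, De Morgan for ∧/∨):
  (∀v Q(v,v)) ∧ (∃s ¬F(s)) ∧ (∃w ¬Q(w,w))
Finally move all quantifiers to the prefix:
  ∀v ∃s ∃w (Q(v,v) ∧ ¬F(s) ∧ ¬Q(w,w))

∀v ∃s ∃w (Q(v,v) ∧ ¬F(s) ∧ ¬Q(w,w))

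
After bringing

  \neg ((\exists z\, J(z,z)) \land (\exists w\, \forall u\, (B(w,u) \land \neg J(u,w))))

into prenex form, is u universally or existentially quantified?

Push ¬ through the quantifiers and connectives to reach negation normal form:
  (\forall z\, \neg J(z,z)) \lor (\forall w\, \exists u\, (\neg B(w,u) \lor J(u,w)))
Extract every quantifier outward, since the variables are now distinct and don't occur free across branches:
  \forall z\, \forall w\, \exists u\, (\neg J(z,z) \lor \neg B(w,u) \lor J(u,w))
The quantifier \forall u sits under an odd number of negations, so it flips to \exists u.

existential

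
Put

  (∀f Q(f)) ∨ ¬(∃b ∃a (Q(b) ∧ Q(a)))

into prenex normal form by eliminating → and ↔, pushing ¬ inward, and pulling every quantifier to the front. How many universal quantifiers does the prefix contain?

Move each ¬ inward, flipping quantifiers it crosses:
  (∀f Q(f)) ∨ (∀b ∀a (¬Q(b) ∨ ¬Q(a)))
All bound variables are already distinct, so no renaming is needed.
Finally move all quantifiers to the prefix:
  ∀f ∀b ∀a (Q(f) ∨ ¬Q(b) ∨ ¬Q(a))
The prefix is ∀f ∀b ∀a: 3 universal, 0 existential.

3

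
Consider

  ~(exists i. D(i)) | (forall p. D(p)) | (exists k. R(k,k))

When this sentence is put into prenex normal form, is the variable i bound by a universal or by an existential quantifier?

Push ¬ through the quantifiers and connectives to reach negation normal form:
  (forall i. ~D(i)) | (forall p. D(p)) | (exists k. R(k,k))
All bound variables are already distinct, so no renaming is needed.
Finally move all quantifiers to the prefix:
  forall i. forall p. exists k. (~D(i) | D(p) | R(k,k))
The quantifier exists i sits under an odd number of negations, so it flips to forall i.

universal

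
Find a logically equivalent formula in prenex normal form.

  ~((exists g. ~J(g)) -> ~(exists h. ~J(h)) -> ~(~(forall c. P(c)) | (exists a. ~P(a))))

exists g. forall h. exists c. exists a. (~J(g) & J(h) & (~P(c) | ~P(a)))

Rewrite implications/biconditionals: A → B as ¬A ∨ B.
  ~(~(exists g. ~J(g)) | ~~(exists h. ~J(h)) | ~(~(forall c. P(c)) | (exists a. ~P(a))))
Push ¬ through the quantifiers and connectives to reach negation normal form:
  (exists g. ~J(g)) & (forall h. J(h)) & ((exists c. ~P(c)) | (exists a. ~P(a)))
All bound variables are already distinct, so no renaming is needed.
Pull the quantifiers to the front (each side's bound variable is not free in the other side):
  exists g. forall h. exists c. exists a. (~J(g) & J(h) & (~P(c) | ~P(a)))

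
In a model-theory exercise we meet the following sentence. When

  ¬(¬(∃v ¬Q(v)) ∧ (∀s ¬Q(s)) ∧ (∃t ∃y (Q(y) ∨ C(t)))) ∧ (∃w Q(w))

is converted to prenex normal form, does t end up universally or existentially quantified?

universal

Move each ¬ inward, flipping quantifiers it crosses:
  ((∃v ¬Q(v)) ∨ (∃s Q(s)) ∨ (∀t ∀y (¬Q(y) ∧ ¬C(t)))) ∧ (∃w Q(w))
All bound variables are already distinct, so no renaming is needed.
Finally move all quantifiers to the prefix:
  ∃v ∃s ∀t ∀y ∃w ((¬Q(v) ∨ Q(s) ∨ ¬Q(y) ∧ ¬C(t)) ∧ Q(w))
The quantifier ∃t sits under an odd number of negations, so it flips to ∀t.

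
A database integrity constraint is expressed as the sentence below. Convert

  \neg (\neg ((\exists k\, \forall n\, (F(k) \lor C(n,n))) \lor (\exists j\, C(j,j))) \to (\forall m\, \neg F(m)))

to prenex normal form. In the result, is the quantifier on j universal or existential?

First replace A → B with ¬A ∨ B.
  \neg (\neg \neg ((\exists k\, \forall n\, (F(k) \lor C(n,n))) \lor (\exists j\, C(j,j))) \lor (\forall m\, \neg F(m)))
Move each ¬ inward, flipping quantifiers it crosses:
  (\forall k\, \exists n\, (\neg F(k) \land \neg C(n,n))) \land (\forall j\, \neg C(j,j)) \land (\exists m\, F(m))
Extract every quantifier outward, since the variables are now distinct and don't occur free across branches:
  \forall k\, \exists n\, \forall j\, \exists m\, (\neg F(k) \land \neg C(n,n) \land \neg C(j,j) \land F(m))
The quantifier \exists j sits under an odd number of negations (counting the antecedent side of each →), so it flips to \forall j.

universal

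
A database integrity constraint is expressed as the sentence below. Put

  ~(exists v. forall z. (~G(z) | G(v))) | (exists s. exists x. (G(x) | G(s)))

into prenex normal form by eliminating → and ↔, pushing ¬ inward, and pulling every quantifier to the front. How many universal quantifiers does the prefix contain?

Drive negations inward (¬∀x A ≡ ∃x ¬A, ¬∃x A ≡ ∀x ¬A, De Morgan for ∧/∨):
  (forall v. exists z. (G(z) & ~G(v))) | (exists s. exists x. (G(x) | G(s)))
All bound variables are already distinct, so no renaming is needed.
Finally move all quantifiers to the prefix:
  forall v. exists z. exists s. exists x. (G(z) & ~G(v) | G(x) | G(s))
The prefix is forall v exists z exists s exists x: 1 universal, 3 existential.

1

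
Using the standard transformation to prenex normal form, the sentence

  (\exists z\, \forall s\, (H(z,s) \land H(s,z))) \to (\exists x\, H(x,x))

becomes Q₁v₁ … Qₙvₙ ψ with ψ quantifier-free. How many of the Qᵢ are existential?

First replace A → B with ¬A ∨ B.
  \neg (\exists z\, \forall s\, (H(z,s) \land H(s,z))) \lor (\exists x\, H(x,x))
Move each ¬ inward, flipping quantifiers it crosses:
  (\forall z\, \exists s\, (\neg H(z,s) \lor \neg H(s,z))) \lor (\exists x\, H(x,x))
Extract every quantifier outward, since the variables are now distinct and don't occur free across branches:
  \forall z\, \exists s\, \exists x\, (\neg H(z,s) \lor \neg H(s,z) \lor H(x,x))
The prefix is \forall z \exists s \exists x: 1 universal, 2 existential.

2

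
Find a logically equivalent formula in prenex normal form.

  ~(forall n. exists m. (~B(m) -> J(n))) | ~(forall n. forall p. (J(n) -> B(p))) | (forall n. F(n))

exists n. forall m. exists t. exists p. forall x. (~B(m) & ~J(n) | J(t) & ~B(p) | F(x))

First replace A → B with ¬A ∨ B.
  ~(forall n. exists m. (~~B(m) | J(n))) | ~(forall n. forall p. (~J(n) | B(p))) | (forall n. F(n))
Move each ¬ inward, flipping quantifiers it crosses:
  (exists n. forall m. (~B(m) & ~J(n))) | (exists n. exists p. (J(n) & ~B(p))) | (forall n. F(n))
Standardize variables apart so no two quantifiers bind the same name: n↦t, n↦x.
  (exists n. forall m. (~B(m) & ~J(n))) | (exists t. exists p. (J(t) & ~B(p))) | (forall x. F(x))
Finally move all quantifiers to the prefix:
  exists n. forall m. exists t. exists p. forall x. (~B(m) & ~J(n) | J(t) & ~B(p) | F(x))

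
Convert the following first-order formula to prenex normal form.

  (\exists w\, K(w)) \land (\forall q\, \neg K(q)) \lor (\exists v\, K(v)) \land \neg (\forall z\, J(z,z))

Push ¬ through the quantifiers and connectives to reach negation normal form:
  (\exists w\, K(w)) \land (\forall q\, \neg K(q)) \lor (\exists v\, K(v)) \land (\exists z\, \neg J(z,z))
Pull the quantifiers to the front (each side's bound variable is not free in the other side):
  \exists w\, \forall q\, \exists v\, \exists z\, (K(w) \land \neg K(q) \lor K(v) \land \neg J(z,z))

\exists w\, \forall q\, \exists v\, \exists z\, (K(w) \land \neg K(q) \lor K(v) \land \neg J(z,z))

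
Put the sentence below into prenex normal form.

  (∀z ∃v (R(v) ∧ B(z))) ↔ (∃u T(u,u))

∃z ∀v ∃u ∀y ∀z1 ∃x1 ((¬R(v) ∨ ¬B(z) ∨ T(u,u)) ∧ (¬T(y,y) ∨ R(x1) ∧ B(z1)))

Rewrite implications/biconditionals: A → B as ¬A ∨ B; A ↔ B as (¬A ∨ B) ∧ (¬B ∨ A).
  (¬(∀z ∃v (R(v) ∧ B(z))) ∨ (∃u T(u,u))) ∧ (¬(∃u T(u,u)) ∨ (∀z ∃v (R(v) ∧ B(z))))
Move each ¬ inward, flipping quantifiers it crosses:
  ((∃z ∀v (¬R(v) ∨ ¬B(z))) ∨ (∃u T(u,u))) ∧ ((∀u ¬T(u,u)) ∨ (∀z ∃v (R(v) ∧ B(z))))
Rename bound variables to avoid capture: u↦y, z↦z1, v↦x1.
  ((∃z ∀v (¬R(v) ∨ ¬B(z))) ∨ (∃u T(u,u))) ∧ ((∀y ¬T(y,y)) ∨ (∀z1 ∃x1 (R(x1) ∧ B(z1))))
Pull the quantifiers to the front (each side's bound variable is not free in the other side):
  ∃z ∀v ∃u ∀y ∀z1 ∃x1 ((¬R(v) ∨ ¬B(z) ∨ T(u,u)) ∧ (¬T(y,y) ∨ R(x1) ∧ B(z1)))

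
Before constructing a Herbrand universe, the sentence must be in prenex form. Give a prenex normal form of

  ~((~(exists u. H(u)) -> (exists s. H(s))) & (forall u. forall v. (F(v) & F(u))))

forall u. forall s. exists p. exists v. (~H(u) & ~H(s) | ~F(v) | ~F(p))

Rewrite implications/biconditionals: A → B as ¬A ∨ B.
  ~((~~(exists u. H(u)) | (exists s. H(s))) & (forall u. forall v. (F(v) & F(u))))
Push ¬ through the quantifiers and connectives to reach negation normal form:
  (forall u. ~H(u)) & (forall s. ~H(s)) | (exists u. exists v. (~F(v) | ~F(u)))
Give each quantifier a distinct variable: u↦p.
  (forall u. ~H(u)) & (forall s. ~H(s)) | (exists p. exists v. (~F(v) | ~F(p)))
Pull the quantifiers to the front (each side's bound variable is not free in the other side):
  forall u. forall s. exists p. exists v. (~H(u) & ~H(s) | ~F(v) | ~F(p))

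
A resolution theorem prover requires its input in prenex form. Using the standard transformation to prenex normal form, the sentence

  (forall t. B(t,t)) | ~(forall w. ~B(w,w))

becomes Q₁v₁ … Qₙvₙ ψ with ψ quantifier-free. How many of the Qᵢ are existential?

1

Move each ¬ inward, flipping quantifiers it crosses:
  (forall t. B(t,t)) | (exists w. B(w,w))
All bound variables are already distinct, so no renaming is needed.
Pull the quantifiers to the front (each side's bound variable is not free in the other side):
  forall t. exists w. (B(t,t) | B(w,w))
The prefix is forall t exists w: 1 universal, 1 existential.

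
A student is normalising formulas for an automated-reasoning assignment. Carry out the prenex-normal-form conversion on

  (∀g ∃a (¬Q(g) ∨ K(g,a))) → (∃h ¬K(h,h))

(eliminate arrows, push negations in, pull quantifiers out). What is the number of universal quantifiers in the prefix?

1

Eliminate → and ↔ using ¬ and ∨.
  ¬(∀g ∃a (¬Q(g) ∨ K(g,a))) ∨ (∃h ¬K(h,h))
Push ¬ through the quantifiers and connectives to reach negation normal form:
  (∃g ∀a (Q(g) ∧ ¬K(g,a))) ∨ (∃h ¬K(h,h))
All bound variables are already distinct, so no renaming is needed.
Pull the quantifiers to the front (each side's bound variable is not free in the other side):
  ∃g ∀a ∃h (Q(g) ∧ ¬K(g,a) ∨ ¬K(h,h))
The prefix is ∃g ∀a ∃h: 1 universal, 2 existential.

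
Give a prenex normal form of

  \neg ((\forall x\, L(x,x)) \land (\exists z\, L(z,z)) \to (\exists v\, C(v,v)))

Eliminate → and ↔ using ¬ and ∨.
  \neg (\neg ((\forall x\, L(x,x)) \land (\exists z\, L(z,z))) \lor (\exists v\, C(v,v)))
Push ¬ through the quantifiers and connectives to reach negation normal form:
  (\forall x\, L(x,x)) \land (\exists z\, L(z,z)) \land (\forall v\, \neg C(v,v))
All bound variables are already distinct, so no renaming is needed.
Pull the quantifiers to the front (each side's bound variable is not free in the other side):
  \forall x\, \exists z\, \forall v\, (L(x,x) \land L(z,z) \land \neg C(v,v))

\forall x\, \exists z\, \forall v\, (L(x,x) \land L(z,z) \land \neg C(v,v))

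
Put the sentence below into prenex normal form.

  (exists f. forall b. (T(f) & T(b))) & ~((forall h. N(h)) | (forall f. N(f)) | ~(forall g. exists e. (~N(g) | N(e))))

exists f. forall b. exists h. exists c. forall g. exists e. (T(f) & T(b) & ~N(h) & ~N(c) & (~N(g) | N(e)))

Drive negations inward (¬∀x A ≡ ∃x ¬A, ¬∃x A ≡ ∀x ¬A, De Morgan for ∧/∨):
  (exists f. forall b. (T(f) & T(b))) & (exists h. ~N(h)) & (exists f. ~N(f)) & (forall g. exists e. (~N(g) | N(e)))
Rename bound variables to avoid capture: f↦c.
  (exists f. forall b. (T(f) & T(b))) & (exists h. ~N(h)) & (exists c. ~N(c)) & (forall g. exists e. (~N(g) | N(e)))
Extract every quantifier outward, since the variables are now distinct and don't occur free across branches:
  exists f. forall b. exists h. exists c. forall g. exists e. (T(f) & T(b) & ~N(h) & ~N(c) & (~N(g) | N(e)))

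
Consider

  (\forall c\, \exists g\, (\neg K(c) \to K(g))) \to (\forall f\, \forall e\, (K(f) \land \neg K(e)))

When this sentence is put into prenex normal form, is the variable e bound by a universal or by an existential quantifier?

universal

Eliminate → and ↔ using ¬ and ∨.
  \neg (\forall c\, \exists g\, (\neg \neg K(c) \lor K(g))) \lor (\forall f\, \forall e\, (K(f) \land \neg K(e)))
Push ¬ through the quantifiers and connectives to reach negation normal form:
  (\exists c\, \forall g\, (\neg K(c) \land \neg K(g))) \lor (\forall f\, \forall e\, (K(f) \land \neg K(e)))
All bound variables are already distinct, so no renaming is needed.
Finally move all quantifiers to the prefix:
  \exists c\, \forall g\, \forall f\, \forall e\, (\neg K(c) \land \neg K(g) \lor K(f) \land \neg K(e))
The quantifier \forall e sits under an even number of negations (counting the antecedent side of each →), so it remains universal.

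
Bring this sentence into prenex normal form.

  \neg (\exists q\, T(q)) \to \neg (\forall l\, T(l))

\exists q\, \exists l\, (T(q) \lor \neg T(l))

Rewrite implications/biconditionals: A → B as ¬A ∨ B.
  \neg \neg (\exists q\, T(q)) \lor \neg (\forall l\, T(l))
Move each ¬ inward, flipping quantifiers it crosses:
  (\exists q\, T(q)) \lor (\exists l\, \neg T(l))
Finally move all quantifiers to the prefix:
  \exists q\, \exists l\, (T(q) \lor \neg T(l))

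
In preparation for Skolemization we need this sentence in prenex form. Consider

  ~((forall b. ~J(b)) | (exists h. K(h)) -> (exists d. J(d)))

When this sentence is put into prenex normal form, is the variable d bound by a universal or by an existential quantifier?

universal

First replace A → B with ¬A ∨ B.
  ~(~((forall b. ~J(b)) | (exists h. K(h))) | (exists d. J(d)))
Drive negations inward (¬∀x A ≡ ∃x ¬A, ¬∃x A ≡ ∀x ¬A, De Morgan for ∧/∨):
  ((forall b. ~J(b)) | (exists h. K(h))) & (forall d. ~J(d))
All bound variables are already distinct, so no renaming is needed.
Pull the quantifiers to the front (each side's bound variable is not free in the other side):
  forall b. exists h. forall d. ((~J(b) | K(h)) & ~J(d))
The quantifier exists d sits under an odd number of negations (counting the antecedent side of each →), so it flips to forall d.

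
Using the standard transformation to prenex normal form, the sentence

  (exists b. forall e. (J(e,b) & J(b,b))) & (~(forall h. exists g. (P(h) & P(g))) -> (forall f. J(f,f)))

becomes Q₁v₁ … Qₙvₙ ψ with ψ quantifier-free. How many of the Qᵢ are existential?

2

Rewrite implications/biconditionals: A → B as ¬A ∨ B.
  (exists b. forall e. (J(e,b) & J(b,b))) & (~~(forall h. exists g. (P(h) & P(g))) | (forall f. J(f,f)))
Push ¬ through the quantifiers and connectives to reach negation normal form:
  (exists b. forall e. (J(e,b) & J(b,b))) & ((forall h. exists g. (P(h) & P(g))) | (forall f. J(f,f)))
Extract every quantifier outward, since the variables are now distinct and don't occur free across branches:
  exists b. forall e. forall h. exists g. forall f. (J(e,b) & J(b,b) & (P(h) & P(g) | J(f,f)))
The prefix is exists b forall e forall h exists g forall f: 3 universal, 2 existential.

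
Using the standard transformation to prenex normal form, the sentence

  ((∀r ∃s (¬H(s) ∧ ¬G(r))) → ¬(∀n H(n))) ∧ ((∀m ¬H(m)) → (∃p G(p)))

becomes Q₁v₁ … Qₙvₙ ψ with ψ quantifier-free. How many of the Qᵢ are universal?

First replace A → B with ¬A ∨ B.
  (¬(∀r ∃s (¬H(s) ∧ ¬G(r))) ∨ ¬(∀n H(n))) ∧ (¬(∀m ¬H(m)) ∨ (∃p G(p)))
Push ¬ through the quantifiers and connectives to reach negation normal form:
  ((∃r ∀s (H(s) ∨ G(r))) ∨ (∃n ¬H(n))) ∧ ((∃m H(m)) ∨ (∃p G(p)))
Finally move all quantifiers to the prefix:
  ∃r ∀s ∃n ∃m ∃p ((H(s) ∨ G(r) ∨ ¬H(n)) ∧ (H(m) ∨ G(p)))
The prefix is ∃r ∀s ∃n ∃m ∃p: 1 universal, 4 existential.

1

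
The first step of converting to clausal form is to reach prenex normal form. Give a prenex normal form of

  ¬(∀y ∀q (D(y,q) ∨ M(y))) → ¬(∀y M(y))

First replace A → B with ¬A ∨ B.
  ¬¬(∀y ∀q (D(y,q) ∨ M(y))) ∨ ¬(∀y M(y))
Drive negations inward (¬∀x A ≡ ∃x ¬A, ¬∃x A ≡ ∀x ¬A, De Morgan for ∧/∨):
  (∀y ∀q (D(y,q) ∨ M(y))) ∨ (∃y ¬M(y))
Give each quantifier a distinct variable: y↦x.
  (∀y ∀q (D(y,q) ∨ M(y))) ∨ (∃x ¬M(x))
Finally move all quantifiers to the prefix:
  ∀y ∀q ∃x (D(y,q) ∨ M(y) ∨ ¬M(x))

∀y ∀q ∃x (D(y,q) ∨ M(y) ∨ ¬M(x))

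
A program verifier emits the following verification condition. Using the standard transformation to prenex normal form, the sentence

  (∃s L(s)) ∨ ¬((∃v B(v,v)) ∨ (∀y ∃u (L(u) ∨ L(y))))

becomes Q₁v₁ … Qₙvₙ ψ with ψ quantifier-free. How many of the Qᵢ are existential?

Push ¬ through the quantifiers and connectives to reach negation normal form:
  (∃s L(s)) ∨ (∀v ¬B(v,v)) ∧ (∃y ∀u (¬L(u) ∧ ¬L(y)))
Finally move all quantifiers to the prefix:
  ∃s ∀v ∃y ∀u (L(s) ∨ ¬B(v,v) ∧ ¬L(u) ∧ ¬L(y))
The prefix is ∃s ∀v ∃y ∀u: 2 universal, 2 existential.

2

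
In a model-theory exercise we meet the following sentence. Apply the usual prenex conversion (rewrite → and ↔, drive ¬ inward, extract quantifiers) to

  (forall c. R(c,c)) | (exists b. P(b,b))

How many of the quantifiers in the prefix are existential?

All bound variables are already distinct, so no renaming is needed.
Finally move all quantifiers to the prefix:
  forall c. exists b. (R(c,c) | P(b,b))
The prefix is forall c exists b: 1 universal, 1 existential.

1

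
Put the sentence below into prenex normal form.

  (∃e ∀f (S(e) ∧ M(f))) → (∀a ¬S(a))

First replace A → B with ¬A ∨ B.
  ¬(∃e ∀f (S(e) ∧ M(f))) ∨ (∀a ¬S(a))
Push ¬ through the quantifiers and connectives to reach negation normal form:
  (∀e ∃f (¬S(e) ∨ ¬M(f))) ∨ (∀a ¬S(a))
Finally move all quantifiers to the prefix:
  ∀e ∃f ∀a (¬S(e) ∨ ¬M(f) ∨ ¬S(a))

∀e ∃f ∀a (¬S(e) ∨ ¬M(f) ∨ ¬S(a))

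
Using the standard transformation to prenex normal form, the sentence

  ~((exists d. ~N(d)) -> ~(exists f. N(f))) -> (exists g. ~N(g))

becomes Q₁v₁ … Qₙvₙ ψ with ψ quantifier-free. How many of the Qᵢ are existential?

1

First replace A → B with ¬A ∨ B.
  ~~(~(exists d. ~N(d)) | ~(exists f. N(f))) | (exists g. ~N(g))
Move each ¬ inward, flipping quantifiers it crosses:
  (forall d. N(d)) | (forall f. ~N(f)) | (exists g. ~N(g))
Extract every quantifier outward, since the variables are now distinct and don't occur free across branches:
  forall d. forall f. exists g. (N(d) | ~N(f) | ~N(g))
The prefix is forall d forall f exists g: 2 universal, 1 existential.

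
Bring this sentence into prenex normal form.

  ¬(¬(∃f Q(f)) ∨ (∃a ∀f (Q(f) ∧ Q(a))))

∃f ∀a ∃v (Q(f) ∧ (¬Q(v) ∨ ¬Q(a)))

Push ¬ through the quantifiers and connectives to reach negation normal form:
  (∃f Q(f)) ∧ (∀a ∃f (¬Q(f) ∨ ¬Q(a)))
Give each quantifier a distinct variable: f↦v.
  (∃f Q(f)) ∧ (∀a ∃v (¬Q(v) ∨ ¬Q(a)))
Extract every quantifier outward, since the variables are now distinct and don't occur free across branches:
  ∃f ∀a ∃v (Q(f) ∧ (¬Q(v) ∨ ¬Q(a)))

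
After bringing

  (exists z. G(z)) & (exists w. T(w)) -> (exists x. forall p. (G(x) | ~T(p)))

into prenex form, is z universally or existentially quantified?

Eliminate → and ↔ using ¬ and ∨.
  ~((exists z. G(z)) & (exists w. T(w))) | (exists x. forall p. (G(x) | ~T(p)))
Move each ¬ inward, flipping quantifiers it crosses:
  (forall z. ~G(z)) | (forall w. ~T(w)) | (exists x. forall p. (G(x) | ~T(p)))
All bound variables are already distinct, so no renaming is needed.
Extract every quantifier outward, since the variables are now distinct and don't occur free across branches:
  forall z. forall w. exists x. forall p. (~G(z) | ~T(w) | G(x) | ~T(p))
The quantifier exists z sits under an odd number of negations (counting the antecedent side of each →), so it flips to forall z.

universal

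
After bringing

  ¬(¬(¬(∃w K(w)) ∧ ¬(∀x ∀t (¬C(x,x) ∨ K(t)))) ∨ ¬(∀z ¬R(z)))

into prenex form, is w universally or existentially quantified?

Drive negations inward (¬∀x A ≡ ∃x ¬A, ¬∃x A ≡ ∀x ¬A, De Morgan for ∧/∨):
  (∀w ¬K(w)) ∧ (∃x ∃t (C(x,x) ∧ ¬K(t))) ∧ (∀z ¬R(z))
All bound variables are already distinct, so no renaming is needed.
Finally move all quantifiers to the prefix:
  ∀w ∃x ∃t ∀z (¬K(w) ∧ C(x,x) ∧ ¬K(t) ∧ ¬R(z))
The quantifier ∃w sits under an odd number of negations, so it flips to ∀w.

universal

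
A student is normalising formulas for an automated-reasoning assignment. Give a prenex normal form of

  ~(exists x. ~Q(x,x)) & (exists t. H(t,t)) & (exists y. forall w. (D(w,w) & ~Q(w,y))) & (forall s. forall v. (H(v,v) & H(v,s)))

forall x. exists t. exists y. forall w. forall s. forall v. (Q(x,x) & H(t,t) & D(w,w) & ~Q(w,y) & H(v,v) & H(v,s))

Move each ¬ inward, flipping quantifiers it crosses:
  (forall x. Q(x,x)) & (exists t. H(t,t)) & (exists y. forall w. (D(w,w) & ~Q(w,y))) & (forall s. forall v. (H(v,v) & H(v,s)))
Finally move all quantifiers to the prefix:
  forall x. exists t. exists y. forall w. forall s. forall v. (Q(x,x) & H(t,t) & D(w,w) & ~Q(w,y) & H(v,v) & H(v,s))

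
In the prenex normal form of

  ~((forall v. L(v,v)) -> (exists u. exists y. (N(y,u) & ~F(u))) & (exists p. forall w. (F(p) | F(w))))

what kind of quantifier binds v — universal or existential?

Eliminate → and ↔ using ¬ and ∨.
  ~(~(forall v. L(v,v)) | (exists u. exists y. (N(y,u) & ~F(u))) & (exists p. forall w. (F(p) | F(w))))
Push ¬ through the quantifiers and connectives to reach negation normal form:
  (forall v. L(v,v)) & ((forall u. forall y. (~N(y,u) | F(u))) | (forall p. exists w. (~F(p) & ~F(w))))
Extract every quantifier outward, since the variables are now distinct and don't occur free across branches:
  forall v. forall u. forall y. forall p. exists w. (L(v,v) & (~N(y,u) | F(u) | ~F(p) & ~F(w)))
The quantifier forall v sits under an even number of negations (counting the antecedent side of each →), so it remains universal.

universal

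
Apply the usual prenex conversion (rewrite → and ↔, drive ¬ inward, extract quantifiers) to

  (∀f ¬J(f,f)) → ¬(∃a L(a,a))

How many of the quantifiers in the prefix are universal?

First replace A → B with ¬A ∨ B.
  ¬(∀f ¬J(f,f)) ∨ ¬(∃a L(a,a))
Move each ¬ inward, flipping quantifiers it crosses:
  (∃f J(f,f)) ∨ (∀a ¬L(a,a))
Finally move all quantifiers to the prefix:
  ∃f ∀a (J(f,f) ∨ ¬L(a,a))
The prefix is ∃f ∀a: 1 universal, 1 existential.

1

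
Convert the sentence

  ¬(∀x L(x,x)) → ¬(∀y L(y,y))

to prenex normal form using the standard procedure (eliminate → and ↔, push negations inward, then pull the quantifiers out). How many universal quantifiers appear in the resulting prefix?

1

Eliminate → and ↔ using ¬ and ∨.
  ¬¬(∀x L(x,x)) ∨ ¬(∀y L(y,y))
Push ¬ through the quantifiers and connectives to reach negation normal form:
  (∀x L(x,x)) ∨ (∃y ¬L(y,y))
All bound variables are already distinct, so no renaming is needed.
Extract every quantifier outward, since the variables are now distinct and don't occur free across branches:
  ∀x ∃y (L(x,x) ∨ ¬L(y,y))
The prefix is ∀x ∃y: 1 universal, 1 existential.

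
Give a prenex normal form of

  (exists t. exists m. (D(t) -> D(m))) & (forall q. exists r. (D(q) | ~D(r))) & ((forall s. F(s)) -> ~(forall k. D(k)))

Eliminate → and ↔ using ¬ and ∨.
  (exists t. exists m. (~D(t) | D(m))) & (forall q. exists r. (D(q) | ~D(r))) & (~(forall s. F(s)) | ~(forall k. D(k)))
Move each ¬ inward, flipping quantifiers it crosses:
  (exists t. exists m. (~D(t) | D(m))) & (forall q. exists r. (D(q) | ~D(r))) & ((exists s. ~F(s)) | (exists k. ~D(k)))
All bound variables are already distinct, so no renaming is needed.
Pull the quantifiers to the front (each side's bound variable is not free in the other side):
  exists t. exists m. forall q. exists r. exists s. exists k. ((~D(t) | D(m)) & (D(q) | ~D(r)) & (~F(s) | ~D(k)))

exists t. exists m. forall q. exists r. exists s. exists k. ((~D(t) | D(m)) & (D(q) | ~D(r)) & (~F(s) | ~D(k)))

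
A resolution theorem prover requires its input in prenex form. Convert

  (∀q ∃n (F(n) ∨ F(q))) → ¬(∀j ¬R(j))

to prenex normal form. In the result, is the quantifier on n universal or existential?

universal

Eliminate → and ↔ using ¬ and ∨.
  ¬(∀q ∃n (F(n) ∨ F(q))) ∨ ¬(∀j ¬R(j))
Move each ¬ inward, flipping quantifiers it crosses:
  (∃q ∀n (¬F(n) ∧ ¬F(q))) ∨ (∃j R(j))
Pull the quantifiers to the front (each side's bound variable is not free in the other side):
  ∃q ∀n ∃j (¬F(n) ∧ ¬F(q) ∨ R(j))
The quantifier ∃n sits under an odd number of negations (counting the antecedent side of each →), so it flips to ∀n.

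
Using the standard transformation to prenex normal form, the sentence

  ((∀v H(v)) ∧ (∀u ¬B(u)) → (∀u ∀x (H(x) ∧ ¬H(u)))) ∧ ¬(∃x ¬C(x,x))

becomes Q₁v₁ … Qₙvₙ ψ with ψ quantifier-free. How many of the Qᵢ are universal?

3

Rewrite implications/biconditionals: A → B as ¬A ∨ B.
  (¬((∀v H(v)) ∧ (∀u ¬B(u))) ∨ (∀u ∀x (H(x) ∧ ¬H(u)))) ∧ ¬(∃x ¬C(x,x))
Move each ¬ inward, flipping quantifiers it crosses:
  ((∃v ¬H(v)) ∨ (∃u B(u)) ∨ (∀u ∀x (H(x) ∧ ¬H(u)))) ∧ (∀x C(x,x))
Give each quantifier a distinct variable: u↦t, x↦y1.
  ((∃v ¬H(v)) ∨ (∃u B(u)) ∨ (∀t ∀x (H(x) ∧ ¬H(t)))) ∧ (∀y1 C(y1,y1))
Pull the quantifiers to the front (each side's bound variable is not free in the other side):
  ∃v ∃u ∀t ∀x ∀y1 ((¬H(v) ∨ B(u) ∨ H(x) ∧ ¬H(t)) ∧ C(y1,y1))
The prefix is ∃v ∃u ∀t ∀x ∀y1: 3 universal, 2 existential.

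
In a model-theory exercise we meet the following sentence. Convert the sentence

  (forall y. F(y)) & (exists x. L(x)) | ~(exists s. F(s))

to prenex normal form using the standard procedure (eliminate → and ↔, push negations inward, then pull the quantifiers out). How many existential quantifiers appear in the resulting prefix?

1

Move each ¬ inward, flipping quantifiers it crosses:
  (forall y. F(y)) & (exists x. L(x)) | (forall s. ~F(s))
All bound variables are already distinct, so no renaming is needed.
Finally move all quantifiers to the prefix:
  forall y. exists x. forall s. (F(y) & L(x) | ~F(s))
The prefix is forall y exists x forall s: 2 universal, 1 existential.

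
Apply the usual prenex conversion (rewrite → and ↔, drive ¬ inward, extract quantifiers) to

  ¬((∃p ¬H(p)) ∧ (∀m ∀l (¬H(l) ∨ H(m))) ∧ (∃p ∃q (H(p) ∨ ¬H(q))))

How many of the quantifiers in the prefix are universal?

3

Drive negations inward (¬∀x A ≡ ∃x ¬A, ¬∃x A ≡ ∀x ¬A, De Morgan for ∧/∨):
  (∀p H(p)) ∨ (∃m ∃l (H(l) ∧ ¬H(m))) ∨ (∀p ∀q (¬H(p) ∧ H(q)))
Rename bound variables to avoid capture: p↦z1.
  (∀p H(p)) ∨ (∃m ∃l (H(l) ∧ ¬H(m))) ∨ (∀z1 ∀q (¬H(z1) ∧ H(q)))
Finally move all quantifiers to the prefix:
  ∀p ∃m ∃l ∀z1 ∀q (H(p) ∨ H(l) ∧ ¬H(m) ∨ ¬H(z1) ∧ H(q))
The prefix is ∀p ∃m ∃l ∀z1 ∀q: 3 universal, 2 existential.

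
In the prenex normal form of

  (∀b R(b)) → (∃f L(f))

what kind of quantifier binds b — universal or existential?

Rewrite implications/biconditionals: A → B as ¬A ∨ B.
  ¬(∀b R(b)) ∨ (∃f L(f))
Drive negations inward (¬∀x A ≡ ∃x ¬A, ¬∃x A ≡ ∀x ¬A, De Morgan for ∧/∨):
  (∃b ¬R(b)) ∨ (∃f L(f))
All bound variables are already distinct, so no renaming is needed.
Pull the quantifiers to the front (each side's bound variable is not free in the other side):
  ∃b ∃f (¬R(b) ∨ L(f))
The quantifier ∀b sits under an odd number of negations (counting the antecedent side of each →), so it flips to ∃b.

existential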